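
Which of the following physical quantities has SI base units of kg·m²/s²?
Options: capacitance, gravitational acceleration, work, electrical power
Checking the SI base units of each option:
  capacitance (C = Q/V): s⁴·A²/(kg·m²)  ✗
  gravitational acceleration (g = GM/r²): m/s²  ✗
  work (W = Fd): kg·m²/s²  ✓ matches
  electrical power (P = IV): kg·m²/s³  ✗

Only work has units kg·m²/s².

Answer: work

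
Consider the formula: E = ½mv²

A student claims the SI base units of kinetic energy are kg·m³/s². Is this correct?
Units of each symbol in E = ½mv²:
  m (mass): kg
  v (speed): m/s  → to the power 2, contributes m²/s²
  The factor ½ is dimensionless.

Multiplying the contributions: [kg] · [m²/s²]
Adding exponents of each base unit: kg: 1, m: 2, s: -2
SI base units of kinetic energy: kg·m²/s²

The claimed units kg·m³/s² (exponents kg: 1, m: 3, s: -2) do not match the derived units kg·m²/s² (exponents kg: 1, m: 2, s: -2), so the claim is incorrect.

Answer: No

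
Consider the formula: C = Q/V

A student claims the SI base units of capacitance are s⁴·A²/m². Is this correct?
Units of each symbol in C = Q/V:
  Q (charge, in coulombs): s·A
  V (voltage, in volts): kg·m²/(s³·A)  → in the denominator, contributes s³·A/(kg·m²)

Multiplying the contributions: [s·A] · [s³·A/(kg·m²)]
Adding exponents of each base unit: kg: -1, m: -2, s: 4, A: 2
SI base units of capacitance: s⁴·A²/(kg·m²)

The claimed units s⁴·A²/m² (exponents m: -2, s: 4, A: 2) do not match the derived units s⁴·A²/(kg·m²) (exponents kg: -1, m: -2, s: 4, A: 2), so the claim is incorrect.

Answer: No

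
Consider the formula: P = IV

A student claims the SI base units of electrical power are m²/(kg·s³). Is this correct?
Units of each symbol in P = IV:
  I (current): A
  V (voltage, in volts): kg·m²/(s³·A)

Multiplying the contributions: [A] · [kg·m²/(s³·A)]
Adding exponents of each base unit: kg: 1, m: 2, s: -3
SI base units of electrical power: kg·m²/s³

The claimed units m²/(kg·s³) (exponents kg: -1, m: 2, s: -3) do not match the derived units kg·m²/s³ (exponents kg: 1, m: 2, s: -3), so the claim is incorrect.

Answer: No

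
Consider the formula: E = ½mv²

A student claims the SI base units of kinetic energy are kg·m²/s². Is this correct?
Units of each symbol in E = ½mv²:
  m (mass): kg
  v (speed): m/s  → to the power 2, contributes m²/s²
  The factor ½ is dimensionless.

Multiplying the contributions: [kg] · [m²/s²]
Adding exponents of each base unit: kg: 1, m: 2, s: -2
SI base units of kinetic energy: kg·m²/s²

The claimed units kg·m²/s² match the derived units, so the claim is correct.

Answer: Yes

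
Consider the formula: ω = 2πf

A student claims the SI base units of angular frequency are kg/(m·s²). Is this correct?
Units of each symbol in ω = 2πf:
  f (frequency): 1/s
  The factor 2π is dimensionless.

Multiplying the contributions: [1/s]
Adding exponents of each base unit: s: -1
SI base units of angular frequency: 1/s

The claimed units kg/(m·s²) (exponents kg: 1, m: -1, s: -2) do not match the derived units 1/s (exponents s: -1), so the claim is incorrect.

Answer: No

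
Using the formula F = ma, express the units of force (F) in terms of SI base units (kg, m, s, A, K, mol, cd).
Units of each symbol in F = ma:
  m (mass): kg
  a (acceleration): m/s²

Multiplying the contributions: [kg] · [m/s²]
Adding exponents of each base unit: kg: 1, m: 1, s: -2
SI base units of force: kg·m/s²

Answer: kg·m/s²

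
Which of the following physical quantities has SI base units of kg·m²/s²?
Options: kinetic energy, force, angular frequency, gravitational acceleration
Checking the SI base units of each option:
  kinetic energy (E = ½mv²): kg·m²/s²  ✓ matches
  force (F = ma): kg·m/s²  ✗
  angular frequency (ω = 2πf): 1/s  ✗
  gravitational acceleration (g = GM/r²): m/s²  ✗

Only kinetic energy has units kg·m²/s².

Answer: kinetic energy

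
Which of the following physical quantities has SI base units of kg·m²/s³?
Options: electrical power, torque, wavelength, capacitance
Checking the SI base units of each option:
  electrical power (P = IV): kg·m²/s³  ✓ matches
  torque (τ = Fr): kg·m²/s²  ✗
  wavelength (λ = v/f): m  ✗
  capacitance (C = Q/V): s⁴·A²/(kg·m²)  ✗

Only electrical power has units kg·m²/s³.

Answer: electrical power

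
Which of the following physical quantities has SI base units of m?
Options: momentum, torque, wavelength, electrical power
Checking the SI base units of each option:
  momentum (p = mv): kg·m/s  ✗
  torque (τ = Fr): kg·m²/s²  ✗
  wavelength (λ = v/f): m  ✓ matches
  electrical power (P = IV): kg·m²/s³  ✗

Only wavelength has units m.

Answer: wavelength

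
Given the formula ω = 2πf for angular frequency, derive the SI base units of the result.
Units of each symbol in ω = 2πf:
  f (frequency): 1/s
  The factor 2π is dimensionless.

Multiplying the contributions: [1/s]
Adding exponents of each base unit: s: -1
SI base units of angular frequency: 1/s

Answer: 1/s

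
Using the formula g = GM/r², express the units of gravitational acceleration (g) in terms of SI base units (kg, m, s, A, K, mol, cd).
Units of each symbol in g = GM/r²:
  G (gravitational constant): m³/(kg·s²)
  M (mass): kg
  r (distance): m  → to the power 2 in the denominator, contributes 1/m²

Multiplying the contributions: [m³/(kg·s²)] · [kg] · [1/m²]
Adding exponents of each base unit: m: 1, s: -2
SI base units of gravitational acceleration: m/s²

Answer: m/s²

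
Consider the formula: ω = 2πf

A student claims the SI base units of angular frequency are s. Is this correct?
Units of each symbol in ω = 2πf:
  f (frequency): 1/s
  The factor 2π is dimensionless.

Multiplying the contributions: [1/s]
Adding exponents of each base unit: s: -1
SI base units of angular frequency: 1/s

The claimed units s (exponents s: 1) do not match the derived units 1/s (exponents s: -1), so the claim is incorrect.

Answer: No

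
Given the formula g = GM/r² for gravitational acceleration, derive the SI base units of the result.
Units of each symbol in g = GM/r²:
  G (gravitational constant): m³/(kg·s²)
  M (mass): kg
  r (distance): m  → to the power 2 in the denominator, contributes 1/m²

Multiplying the contributions: [m³/(kg·s²)] · [kg] · [1/m²]
Adding exponents of each base unit: m: 1, s: -2
SI base units of gravitational acceleration: m/s²

Answer: m/s²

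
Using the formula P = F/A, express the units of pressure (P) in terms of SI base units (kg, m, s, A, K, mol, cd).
Units of each symbol in P = F/A:
  F (force): kg·m/s²
  A (area): m²  → in the denominator, contributes 1/m²

Multiplying the contributions: [kg·m/s²] · [1/m²]
Adding exponents of each base unit: kg: 1, m: -1, s: -2
SI base units of pressure: kg/(m·s²)

Answer: kg/(m·s²)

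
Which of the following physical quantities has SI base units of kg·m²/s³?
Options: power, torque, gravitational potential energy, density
Checking the SI base units of each option:
  power (P = W/t): kg·m²/s³  ✓ matches
  torque (τ = Fr): kg·m²/s²  ✗
  gravitational potential energy (U = -GMm/r): kg·m²/s²  ✗
  density (ρ = m/V): kg/m³  ✗

Only power has units kg·m²/s³.

Answer: power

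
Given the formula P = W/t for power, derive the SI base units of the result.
Units of each symbol in P = W/t:
  W (work): kg·m²/s²
  t (time): s  → in the denominator, contributes 1/s

Multiplying the contributions: [kg·m²/s²] · [1/s]
Adding exponents of each base unit: kg: 1, m: 2, s: -3
SI base units of power: kg·m²/s³

Answer: kg·m²/s³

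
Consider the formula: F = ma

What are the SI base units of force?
Units of each symbol in F = ma:
  m (mass): kg
  a (acceleration): m/s²

Multiplying the contributions: [kg] · [m/s²]
Adding exponents of each base unit: kg: 1, m: 1, s: -2
SI base units of force: kg·m/s²

Answer: kg·m/s²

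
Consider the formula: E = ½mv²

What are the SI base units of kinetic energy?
Units of each symbol in E = ½mv²:
  m (mass): kg
  v (speed): m/s  → to the power 2, contributes m²/s²
  The factor ½ is dimensionless.

Multiplying the contributions: [kg] · [m²/s²]
Adding exponents of each base unit: kg: 1, m: 2, s: -2
SI base units of kinetic energy: kg·m²/s²

Answer: kg·m²/s²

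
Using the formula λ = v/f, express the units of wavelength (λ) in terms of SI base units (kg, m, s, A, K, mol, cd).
Units of each symbol in λ = v/f:
  v (wave speed): m/s
  f (frequency): 1/s  → in the denominator, contributes s

Multiplying the contributions: [m/s] · [s]
Adding exponents of each base unit: m: 1
SI base units of wavelength: m

Answer: m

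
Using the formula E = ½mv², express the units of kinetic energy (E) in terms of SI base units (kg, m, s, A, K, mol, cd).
Units of each symbol in E = ½mv²:
  m (mass): kg
  v (speed): m/s  → to the power 2, contributes m²/s²
  The factor ½ is dimensionless.

Multiplying the contributions: [kg] · [m²/s²]
Adding exponents of each base unit: kg: 1, m: 2, s: -2
SI base units of kinetic energy: kg·m²/s²

Answer: kg·m²/s²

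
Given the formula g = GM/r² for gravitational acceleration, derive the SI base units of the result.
Units of each symbol in g = GM/r²:
  G (gravitational constant): m³/(kg·s²)
  M (mass): kg
  r (distance): m  → to the power 2 in the denominator, contributes 1/m²

Multiplying the contributions: [m³/(kg·s²)] · [kg] · [1/m²]
Adding exponents of each base unit: m: 1, s: -2
SI base units of gravitational acceleration: m/s²

Answer: m/s²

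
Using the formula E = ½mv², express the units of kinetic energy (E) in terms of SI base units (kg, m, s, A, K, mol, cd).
Units of each symbol in E = ½mv²:
  m (mass): kg
  v (speed): m/s  → to the power 2, contributes m²/s²
  The factor ½ is dimensionless.

Multiplying the contributions: [kg] · [m²/s²]
Adding exponents of each base unit: kg: 1, m: 2, s: -2
SI base units of kinetic energy: kg·m²/s²

Answer: kg·m²/s²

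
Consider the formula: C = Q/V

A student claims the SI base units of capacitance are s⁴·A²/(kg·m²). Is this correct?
Units of each symbol in C = Q/V:
  Q (charge, in coulombs): s·A
  V (voltage, in volts): kg·m²/(s³·A)  → in the denominator, contributes s³·A/(kg·m²)

Multiplying the contributions: [s·A] · [s³·A/(kg·m²)]
Adding exponents of each base unit: kg: -1, m: -2, s: 4, A: 2
SI base units of capacitance: s⁴·A²/(kg·m²)

The claimed units s⁴·A²/(kg·m²) match the derived units, so the claim is correct.

Answer: Yes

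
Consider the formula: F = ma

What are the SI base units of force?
Units of each symbol in F = ma:
  m (mass): kg
  a (acceleration): m/s²

Multiplying the contributions: [kg] · [m/s²]
Adding exponents of each base unit: kg: 1, m: 1, s: -2
SI base units of force: kg·m/s²

Answer: kg·m/s²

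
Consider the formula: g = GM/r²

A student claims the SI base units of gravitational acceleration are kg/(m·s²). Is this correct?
Units of each symbol in g = GM/r²:
  G (gravitational constant): m³/(kg·s²)
  M (mass): kg
  r (distance): m  → to the power 2 in the denominator, contributes 1/m²

Multiplying the contributions: [m³/(kg·s²)] · [kg] · [1/m²]
Adding exponents of each base unit: m: 1, s: -2
SI base units of gravitational acceleration: m/s²

The claimed units kg/(m·s²) (exponents kg: 1, m: -1, s: -2) do not match the derived units m/s² (exponents m: 1, s: -2), so the claim is incorrect.

Answer: No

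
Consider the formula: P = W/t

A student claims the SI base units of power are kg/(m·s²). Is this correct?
Units of each symbol in P = W/t:
  W (work): kg·m²/s²
  t (time): s  → in the denominator, contributes 1/s

Multiplying the contributions: [kg·m²/s²] · [1/s]
Adding exponents of each base unit: kg: 1, m: 2, s: -3
SI base units of power: kg·m²/s³

The claimed units kg/(m·s²) (exponents kg: 1, m: -1, s: -2) do not match the derived units kg·m²/s³ (exponents kg: 1, m: 2, s: -3), so the claim is incorrect.

Answer: No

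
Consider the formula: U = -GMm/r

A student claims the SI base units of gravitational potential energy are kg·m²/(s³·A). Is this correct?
Units of each symbol in U = -GMm/r:
  G (gravitational constant): m³/(kg·s²)
  M (mass): kg
  m (mass): kg
  r (distance): m  → in the denominator, contributes 1/m
  The minus sign does not affect the units.

Multiplying the contributions: [m³/(kg·s²)] · [kg] · [kg] · [1/m]
Adding exponents of each base unit: kg: 1, m: 2, s: -2
SI base units of gravitational potential energy: kg·m²/s²

The claimed units kg·m²/(s³·A) (exponents kg: 1, m: 2, s: -3, A: -1) do not match the derived units kg·m²/s² (exponents kg: 1, m: 2, s: -2), so the claim is incorrect.

Answer: No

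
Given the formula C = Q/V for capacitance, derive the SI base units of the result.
Units of each symbol in C = Q/V:
  Q (charge, in coulombs): s·A
  V (voltage, in volts): kg·m²/(s³·A)  → in the denominator, contributes s³·A/(kg·m²)

Multiplying the contributions: [s·A] · [s³·A/(kg·m²)]
Adding exponents of each base unit: kg: -1, m: -2, s: 4, A: 2
SI base units of capacitance: s⁴·A²/(kg·m²)

Answer: s⁴·A²/(kg·m²)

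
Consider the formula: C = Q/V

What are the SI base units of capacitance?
Units of each symbol in C = Q/V:
  Q (charge, in coulombs): s·A
  V (voltage, in volts): kg·m²/(s³·A)  → in the denominator, contributes s³·A/(kg·m²)

Multiplying the contributions: [s·A] · [s³·A/(kg·m²)]
Adding exponents of each base unit: kg: -1, m: -2, s: 4, A: 2
SI base units of capacitance: s⁴·A²/(kg·m²)

Answer: s⁴·A²/(kg·m²)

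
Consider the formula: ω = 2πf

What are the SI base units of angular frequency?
Units of each symbol in ω = 2πf:
  f (frequency): 1/s
  The factor 2π is dimensionless.

Multiplying the contributions: [1/s]
Adding exponents of each base unit: s: -1
SI base units of angular frequency: 1/s

Answer: 1/s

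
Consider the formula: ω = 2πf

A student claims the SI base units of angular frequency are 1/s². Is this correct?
Units of each symbol in ω = 2πf:
  f (frequency): 1/s
  The factor 2π is dimensionless.

Multiplying the contributions: [1/s]
Adding exponents of each base unit: s: -1
SI base units of angular frequency: 1/s

The claimed units 1/s² (exponents s: -2) do not match the derived units 1/s (exponents s: -1), so the claim is incorrect.

Answer: No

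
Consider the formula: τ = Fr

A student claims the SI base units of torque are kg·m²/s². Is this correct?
Units of each symbol in τ = Fr:
  F (force): kg·m/s²
  r (lever arm): m

Multiplying the contributions: [kg·m/s²] · [m]
Adding exponents of each base unit: kg: 1, m: 2, s: -2
SI base units of torque: kg·m²/s²

The claimed units kg·m²/s² match the derived units, so the claim is correct.

Answer: Yes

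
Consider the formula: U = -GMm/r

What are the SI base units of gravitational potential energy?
Units of each symbol in U = -GMm/r:
  G (gravitational constant): m³/(kg·s²)
  M (mass): kg
  m (mass): kg
  r (distance): m  → in the denominator, contributes 1/m
  The minus sign does not affect the units.

Multiplying the contributions: [m³/(kg·s²)] · [kg] · [kg] · [1/m]
Adding exponents of each base unit: kg: 1, m: 2, s: -2
SI base units of gravitational potential energy: kg·m²/s²

Answer: kg·m²/s²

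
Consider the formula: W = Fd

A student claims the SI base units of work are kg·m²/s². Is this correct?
Units of each symbol in W = Fd:
  F (force): kg·m/s²
  d (displacement): m

Multiplying the contributions: [kg·m/s²] · [m]
Adding exponents of each base unit: kg: 1, m: 2, s: -2
SI base units of work: kg·m²/s²

The claimed units kg·m²/s² match the derived units, so the claim is correct.

Answer: Yes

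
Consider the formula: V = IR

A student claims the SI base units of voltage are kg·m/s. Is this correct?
Units of each symbol in V = IR:
  I (current): A
  R (resistance, in ohms): kg·m²/(s³·A²)

Multiplying the contributions: [A] · [kg·m²/(s³·A²)]
Adding exponents of each base unit: kg: 1, m: 2, s: -3, A: -1
SI base units of voltage: kg·m²/(s³·A)

The claimed units kg·m/s (exponents kg: 1, m: 1, s: -1) do not match the derived units kg·m²/(s³·A) (exponents kg: 1, m: 2, s: -3, A: -1), so the claim is incorrect.

Answer: No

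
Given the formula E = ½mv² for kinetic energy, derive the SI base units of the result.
Units of each symbol in E = ½mv²:
  m (mass): kg
  v (speed): m/s  → to the power 2, contributes m²/s²
  The factor ½ is dimensionless.

Multiplying the contributions: [kg] · [m²/s²]
Adding exponents of each base unit: kg: 1, m: 2, s: -2
SI base units of kinetic energy: kg·m²/s²

Answer: kg·m²/s²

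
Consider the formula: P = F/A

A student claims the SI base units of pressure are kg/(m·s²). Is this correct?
Units of each symbol in P = F/A:
  F (force): kg·m/s²
  A (area): m²  → in the denominator, contributes 1/m²

Multiplying the contributions: [kg·m/s²] · [1/m²]
Adding exponents of each base unit: kg: 1, m: -1, s: -2
SI base units of pressure: kg/(m·s²)

The claimed units kg/(m·s²) match the derived units, so the claim is correct.

Answer: Yes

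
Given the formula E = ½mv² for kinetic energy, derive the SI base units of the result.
Units of each symbol in E = ½mv²:
  m (mass): kg
  v (speed): m/s  → to the power 2, contributes m²/s²
  The factor ½ is dimensionless.

Multiplying the contributions: [kg] · [m²/s²]
Adding exponents of each base unit: kg: 1, m: 2, s: -2
SI base units of kinetic energy: kg·m²/s²

Answer: kg·m²/s²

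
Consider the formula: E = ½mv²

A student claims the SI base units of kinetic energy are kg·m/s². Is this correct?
Units of each symbol in E = ½mv²:
  m (mass): kg
  v (speed): m/s  → to the power 2, contributes m²/s²
  The factor ½ is dimensionless.

Multiplying the contributions: [kg] · [m²/s²]
Adding exponents of each base unit: kg: 1, m: 2, s: -2
SI base units of kinetic energy: kg·m²/s²

The claimed units kg·m/s² (exponents kg: 1, m: 1, s: -2) do not match the derived units kg·m²/s² (exponents kg: 1, m: 2, s: -2), so the claim is incorrect.

Answer: No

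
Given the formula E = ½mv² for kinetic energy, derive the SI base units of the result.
Units of each symbol in E = ½mv²:
  m (mass): kg
  v (speed): m/s  → to the power 2, contributes m²/s²
  The factor ½ is dimensionless.

Multiplying the contributions: [kg] · [m²/s²]
Adding exponents of each base unit: kg: 1, m: 2, s: -2
SI base units of kinetic energy: kg·m²/s²

Answer: kg·m²/s²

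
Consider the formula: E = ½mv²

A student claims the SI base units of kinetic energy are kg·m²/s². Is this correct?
Units of each symbol in E = ½mv²:
  m (mass): kg
  v (speed): m/s  → to the power 2, contributes m²/s²
  The factor ½ is dimensionless.

Multiplying the contributions: [kg] · [m²/s²]
Adding exponents of each base unit: kg: 1, m: 2, s: -2
SI base units of kinetic energy: kg·m²/s²

The claimed units kg·m²/s² match the derived units, so the claim is correct.

Answer: Yes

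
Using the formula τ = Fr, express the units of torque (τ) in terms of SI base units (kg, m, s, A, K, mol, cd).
Units of each symbol in τ = Fr:
  F (force): kg·m/s²
  r (lever arm): m

Multiplying the contributions: [kg·m/s²] · [m]
Adding exponents of each base unit: kg: 1, m: 2, s: -2
SI base units of torque: kg·m²/s²

Answer: kg·m²/s²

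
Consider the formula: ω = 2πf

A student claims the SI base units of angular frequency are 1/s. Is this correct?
Units of each symbol in ω = 2πf:
  f (frequency): 1/s
  The factor 2π is dimensionless.

Multiplying the contributions: [1/s]
Adding exponents of each base unit: s: -1
SI base units of angular frequency: 1/s

The claimed units 1/s match the derived units, so the claim is correct.

Answer: Yes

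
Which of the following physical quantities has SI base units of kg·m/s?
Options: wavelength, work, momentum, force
Checking the SI base units of each option:
  wavelength (λ = v/f): m  ✗
  work (W = Fd): kg·m²/s²  ✗
  momentum (p = mv): kg·m/s  ✓ matches
  force (F = ma): kg·m/s²  ✗

Only momentum has units kg·m/s.

Answer: momentum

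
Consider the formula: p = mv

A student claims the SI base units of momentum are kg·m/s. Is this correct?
Units of each symbol in p = mv:
  m (mass): kg
  v (velocity): m/s

Multiplying the contributions: [kg] · [m/s]
Adding exponents of each base unit: kg: 1, m: 1, s: -1
SI base units of momentum: kg·m/s

The claimed units kg·m/s match the derived units, so the claim is correct.

Answer: Yes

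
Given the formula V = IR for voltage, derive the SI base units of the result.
Units of each symbol in V = IR:
  I (current): A
  R (resistance, in ohms): kg·m²/(s³·A²)

Multiplying the contributions: [A] · [kg·m²/(s³·A²)]
Adding exponents of each base unit: kg: 1, m: 2, s: -3, A: -1
SI base units of voltage: kg·m²/(s³·A)

Answer: kg·m²/(s³·A)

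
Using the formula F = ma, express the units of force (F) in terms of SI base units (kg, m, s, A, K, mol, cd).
Units of each symbol in F = ma:
  m (mass): kg
  a (acceleration): m/s²

Multiplying the contributions: [kg] · [m/s²]
Adding exponents of each base unit: kg: 1, m: 1, s: -2
SI base units of force: kg·m/s²

Answer: kg·m/s²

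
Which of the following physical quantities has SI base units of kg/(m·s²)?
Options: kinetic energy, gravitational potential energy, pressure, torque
Checking the SI base units of each option:
  kinetic energy (E = ½mv²): kg·m²/s²  ✗
  gravitational potential energy (U = -GMm/r): kg·m²/s²  ✗
  pressure (P = F/A): kg/(m·s²)  ✓ matches
  torque (τ = Fr): kg·m²/s²  ✗

Only pressure has units kg/(m·s²).

Answer: pressure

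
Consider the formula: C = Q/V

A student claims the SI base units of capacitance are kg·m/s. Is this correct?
Units of each symbol in C = Q/V:
  Q (charge, in coulombs): s·A
  V (voltage, in volts): kg·m²/(s³·A)  → in the denominator, contributes s³·A/(kg·m²)

Multiplying the contributions: [s·A] · [s³·A/(kg·m²)]
Adding exponents of each base unit: kg: -1, m: -2, s: 4, A: 2
SI base units of capacitance: s⁴·A²/(kg·m²)

The claimed units kg·m/s (exponents kg: 1, m: 1, s: -1) do not match the derived units s⁴·A²/(kg·m²) (exponents kg: -1, m: -2, s: 4, A: 2), so the claim is incorrect.

Answer: No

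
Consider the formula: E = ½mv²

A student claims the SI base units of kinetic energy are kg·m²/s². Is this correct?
Units of each symbol in E = ½mv²:
  m (mass): kg
  v (speed): m/s  → to the power 2, contributes m²/s²
  The factor ½ is dimensionless.

Multiplying the contributions: [kg] · [m²/s²]
Adding exponents of each base unit: kg: 1, m: 2, s: -2
SI base units of kinetic energy: kg·m²/s²

The claimed units kg·m²/s² match the derived units, so the claim is correct.

Answer: Yes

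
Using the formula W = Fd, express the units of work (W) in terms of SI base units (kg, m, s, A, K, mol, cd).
Units of each symbol in W = Fd:
  F (force): kg·m/s²
  d (displacement): m

Multiplying the contributions: [kg·m/s²] · [m]
Adding exponents of each base unit: kg: 1, m: 2, s: -2
SI base units of work: kg·m²/s²

Answer: kg·m²/s²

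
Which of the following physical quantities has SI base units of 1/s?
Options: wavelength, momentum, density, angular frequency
Checking the SI base units of each option:
  wavelength (λ = v/f): m  ✗
  momentum (p = mv): kg·m/s  ✗
  density (ρ = m/V): kg/m³  ✗
  angular frequency (ω = 2πf): 1/s  ✓ matches

Only angular frequency has units 1/s.

Answer: angular frequency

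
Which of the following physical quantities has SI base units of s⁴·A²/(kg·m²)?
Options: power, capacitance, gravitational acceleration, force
Checking the SI base units of each option:
  power (P = W/t): kg·m²/s³  ✗
  capacitance (C = Q/V): s⁴·A²/(kg·m²)  ✓ matches
  gravitational acceleration (g = GM/r²): m/s²  ✗
  force (F = ma): kg·m/s²  ✗

Only capacitance has units s⁴·A²/(kg·m²).

Answer: capacitance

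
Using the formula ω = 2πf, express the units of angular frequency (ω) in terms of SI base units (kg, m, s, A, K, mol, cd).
Units of each symbol in ω = 2πf:
  f (frequency): 1/s
  The factor 2π is dimensionless.

Multiplying the contributions: [1/s]
Adding exponents of each base unit: s: -1
SI base units of angular frequency: 1/s

Answer: 1/s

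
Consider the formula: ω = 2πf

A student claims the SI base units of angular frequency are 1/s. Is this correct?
Units of each symbol in ω = 2πf:
  f (frequency): 1/s
  The factor 2π is dimensionless.

Multiplying the contributions: [1/s]
Adding exponents of each base unit: s: -1
SI base units of angular frequency: 1/s

The claimed units 1/s match the derived units, so the claim is correct.

Answer: Yes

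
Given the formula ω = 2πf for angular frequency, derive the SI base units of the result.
Units of each symbol in ω = 2πf:
  f (frequency): 1/s
  The factor 2π is dimensionless.

Multiplying the contributions: [1/s]
Adding exponents of each base unit: s: -1
SI base units of angular frequency: 1/s

Answer: 1/s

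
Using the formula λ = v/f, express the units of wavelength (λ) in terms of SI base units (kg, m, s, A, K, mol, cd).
Units of each symbol in λ = v/f:
  v (wave speed): m/s
  f (frequency): 1/s  → in the denominator, contributes s

Multiplying the contributions: [m/s] · [s]
Adding exponents of each base unit: m: 1
SI base units of wavelength: m

Answer: m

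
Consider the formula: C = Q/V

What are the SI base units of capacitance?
Units of each symbol in C = Q/V:
  Q (charge, in coulombs): s·A
  V (voltage, in volts): kg·m²/(s³·A)  → in the denominator, contributes s³·A/(kg·m²)

Multiplying the contributions: [s·A] · [s³·A/(kg·m²)]
Adding exponents of each base unit: kg: -1, m: -2, s: 4, A: 2
SI base units of capacitance: s⁴·A²/(kg·m²)

Answer: s⁴·A²/(kg·m²)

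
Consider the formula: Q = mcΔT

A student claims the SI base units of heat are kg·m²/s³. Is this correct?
Units of each symbol in Q = mcΔT:
  m (mass): kg
  c (specific heat capacity, in J/(kg·K)): m²/(s²·K)
  ΔT (temperature change): K

Multiplying the contributions: [kg] · [m²/(s²·K)] · [K]
Adding exponents of each base unit: kg: 1, m: 2, s: -2
SI base units of heat: kg·m²/s²

The claimed units kg·m²/s³ (exponents kg: 1, m: 2, s: -3) do not match the derived units kg·m²/s² (exponents kg: 1, m: 2, s: -2), so the claim is incorrect.

Answer: No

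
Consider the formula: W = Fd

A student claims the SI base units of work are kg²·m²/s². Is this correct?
Units of each symbol in W = Fd:
  F (force): kg·m/s²
  d (displacement): m

Multiplying the contributions: [kg·m/s²] · [m]
Adding exponents of each base unit: kg: 1, m: 2, s: -2
SI base units of work: kg·m²/s²

The claimed units kg²·m²/s² (exponents kg: 2, m: 2, s: -2) do not match the derived units kg·m²/s² (exponents kg: 1, m: 2, s: -2), so the claim is incorrect.

Answer: No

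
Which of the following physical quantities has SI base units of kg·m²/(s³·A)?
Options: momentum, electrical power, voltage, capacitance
Checking the SI base units of each option:
  momentum (p = mv): kg·m/s  ✗
  electrical power (P = IV): kg·m²/s³  ✗
  voltage (V = IR): kg·m²/(s³·A)  ✓ matches
  capacitance (C = Q/V): s⁴·A²/(kg·m²)  ✗

Only voltage has units kg·m²/(s³·A).

Answer: voltage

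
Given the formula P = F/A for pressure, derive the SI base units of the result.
Units of each symbol in P = F/A:
  F (force): kg·m/s²
  A (area): m²  → in the denominator, contributes 1/m²

Multiplying the contributions: [kg·m/s²] · [1/m²]
Adding exponents of each base unit: kg: 1, m: -1, s: -2
SI base units of pressure: kg/(m·s²)

Answer: kg/(m·s²)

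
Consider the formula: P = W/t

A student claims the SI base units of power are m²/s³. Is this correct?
Units of each symbol in P = W/t:
  W (work): kg·m²/s²
  t (time): s  → in the denominator, contributes 1/s

Multiplying the contributions: [kg·m²/s²] · [1/s]
Adding exponents of each base unit: kg: 1, m: 2, s: -3
SI base units of power: kg·m²/s³

The claimed units m²/s³ (exponents m: 2, s: -3) do not match the derived units kg·m²/s³ (exponents kg: 1, m: 2, s: -3), so the claim is incorrect.

Answer: No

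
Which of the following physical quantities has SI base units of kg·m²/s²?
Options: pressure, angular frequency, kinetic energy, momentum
Checking the SI base units of each option:
  pressure (P = F/A): kg/(m·s²)  ✗
  angular frequency (ω = 2πf): 1/s  ✗
  kinetic energy (E = ½mv²): kg·m²/s²  ✓ matches
  momentum (p = mv): kg·m/s  ✗

Only kinetic energy has units kg·m²/s².

Answer: kinetic energy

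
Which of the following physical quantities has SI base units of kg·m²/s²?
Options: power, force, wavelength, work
Checking the SI base units of each option:
  power (P = W/t): kg·m²/s³  ✗
  force (F = ma): kg·m/s²  ✗
  wavelength (λ = v/f): m  ✗
  work (W = Fd): kg·m²/s²  ✓ matches

Only work has units kg·m²/s².

Answer: work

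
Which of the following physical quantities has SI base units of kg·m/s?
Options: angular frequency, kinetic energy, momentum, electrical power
Checking the SI base units of each option:
  angular frequency (ω = 2πf): 1/s  ✗
  kinetic energy (E = ½mv²): kg·m²/s²  ✗
  momentum (p = mv): kg·m/s  ✓ matches
  electrical power (P = IV): kg·m²/s³  ✗

Only momentum has units kg·m/s.

Answer: momentum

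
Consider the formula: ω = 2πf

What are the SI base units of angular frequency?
Units of each symbol in ω = 2πf:
  f (frequency): 1/s
  The factor 2π is dimensionless.

Multiplying the contributions: [1/s]
Adding exponents of each base unit: s: -1
SI base units of angular frequency: 1/s

Answer: 1/s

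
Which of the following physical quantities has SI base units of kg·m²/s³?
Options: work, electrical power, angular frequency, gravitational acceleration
Checking the SI base units of each option:
  work (W = Fd): kg·m²/s²  ✗
  electrical power (P = IV): kg·m²/s³  ✓ matches
  angular frequency (ω = 2πf): 1/s  ✗
  gravitational acceleration (g = GM/r²): m/s²  ✗

Only electrical power has units kg·m²/s³.

Answer: electrical power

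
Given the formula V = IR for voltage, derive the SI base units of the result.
Units of each symbol in V = IR:
  I (current): A
  R (resistance, in ohms): kg·m²/(s³·A²)

Multiplying the contributions: [A] · [kg·m²/(s³·A²)]
Adding exponents of each base unit: kg: 1, m: 2, s: -3, A: -1
SI base units of voltage: kg·m²/(s³·A)

Answer: kg·m²/(s³·A)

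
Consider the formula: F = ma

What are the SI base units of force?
Units of each symbol in F = ma:
  m (mass): kg
  a (acceleration): m/s²

Multiplying the contributions: [kg] · [m/s²]
Adding exponents of each base unit: kg: 1, m: 1, s: -2
SI base units of force: kg·m/s²

Answer: kg·m/s²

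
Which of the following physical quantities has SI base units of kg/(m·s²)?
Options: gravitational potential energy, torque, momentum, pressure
Checking the SI base units of each option:
  gravitational potential energy (U = -GMm/r): kg·m²/s²  ✗
  torque (τ = Fr): kg·m²/s²  ✗
  momentum (p = mv): kg·m/s  ✗
  pressure (P = F/A): kg/(m·s²)  ✓ matches

Only pressure has units kg/(m·s²).

Answer: pressure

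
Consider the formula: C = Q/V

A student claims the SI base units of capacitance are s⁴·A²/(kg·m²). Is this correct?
Units of each symbol in C = Q/V:
  Q (charge, in coulombs): s·A
  V (voltage, in volts): kg·m²/(s³·A)  → in the denominator, contributes s³·A/(kg·m²)

Multiplying the contributions: [s·A] · [s³·A/(kg·m²)]
Adding exponents of each base unit: kg: -1, m: -2, s: 4, A: 2
SI base units of capacitance: s⁴·A²/(kg·m²)

The claimed units s⁴·A²/(kg·m²) match the derived units, so the claim is correct.

Answer: Yes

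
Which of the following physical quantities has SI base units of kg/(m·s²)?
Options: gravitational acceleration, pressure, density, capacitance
Checking the SI base units of each option:
  gravitational acceleration (g = GM/r²): m/s²  ✗
  pressure (P = F/A): kg/(m·s²)  ✓ matches
  density (ρ = m/V): kg/m³  ✗
  capacitance (C = Q/V): s⁴·A²/(kg·m²)  ✗

Only pressure has units kg/(m·s²).

Answer: pressure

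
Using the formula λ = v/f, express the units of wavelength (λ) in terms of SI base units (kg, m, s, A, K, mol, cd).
Units of each symbol in λ = v/f:
  v (wave speed): m/s
  f (frequency): 1/s  → in the denominator, contributes s

Multiplying the contributions: [m/s] · [s]
Adding exponents of each base unit: m: 1
SI base units of wavelength: m

Answer: m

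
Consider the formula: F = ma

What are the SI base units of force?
Units of each symbol in F = ma:
  m (mass): kg
  a (acceleration): m/s²

Multiplying the contributions: [kg] · [m/s²]
Adding exponents of each base unit: kg: 1, m: 1, s: -2
SI base units of force: kg·m/s²

Answer: kg·m/s²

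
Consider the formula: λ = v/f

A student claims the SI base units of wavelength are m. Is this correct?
Units of each symbol in λ = v/f:
  v (wave speed): m/s
  f (frequency): 1/s  → in the denominator, contributes s

Multiplying the contributions: [m/s] · [s]
Adding exponents of each base unit: m: 1
SI base units of wavelength: m

The claimed units m match the derived units, so the claim is correct.

Answer: Yes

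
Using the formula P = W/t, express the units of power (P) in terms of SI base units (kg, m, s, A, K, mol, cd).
Units of each symbol in P = W/t:
  W (work): kg·m²/s²
  t (time): s  → in the denominator, contributes 1/s

Multiplying the contributions: [kg·m²/s²] · [1/s]
Adding exponents of each base unit: kg: 1, m: 2, s: -3
SI base units of power: kg·m²/s³

Answer: kg·m²/s³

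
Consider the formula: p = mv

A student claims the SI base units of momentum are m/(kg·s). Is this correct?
Units of each symbol in p = mv:
  m (mass): kg
  v (velocity): m/s

Multiplying the contributions: [kg] · [m/s]
Adding exponents of each base unit: kg: 1, m: 1, s: -1
SI base units of momentum: kg·m/s

The claimed units m/(kg·s) (exponents kg: -1, m: 1, s: -1) do not match the derived units kg·m/s (exponents kg: 1, m: 1, s: -1), so the claim is incorrect.

Answer: No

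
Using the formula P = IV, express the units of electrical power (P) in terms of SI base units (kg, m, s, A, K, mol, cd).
Units of each symbol in P = IV:
  I (current): A
  V (voltage, in volts): kg·m²/(s³·A)

Multiplying the contributions: [A] · [kg·m²/(s³·A)]
Adding exponents of each base unit: kg: 1, m: 2, s: -3
SI base units of electrical power: kg·m²/s³

Answer: kg·m²/s³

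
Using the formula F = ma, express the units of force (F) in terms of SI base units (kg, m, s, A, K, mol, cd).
Units of each symbol in F = ma:
  m (mass): kg
  a (acceleration): m/s²

Multiplying the contributions: [kg] · [m/s²]
Adding exponents of each base unit: kg: 1, m: 1, s: -2
SI base units of force: kg·m/s²

Answer: kg·m/s²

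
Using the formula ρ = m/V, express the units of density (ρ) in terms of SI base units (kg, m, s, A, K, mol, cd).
Units of each symbol in ρ = m/V:
  m (mass): kg
  V (volume): m³  → in the denominator, contributes 1/m³

Multiplying the contributions: [kg] · [1/m³]
Adding exponents of each base unit: kg: 1, m: -3
SI base units of density: kg/m³

Answer: kg/m³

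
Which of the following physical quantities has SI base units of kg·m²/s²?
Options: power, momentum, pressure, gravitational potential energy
Checking the SI base units of each option:
  power (P = W/t): kg·m²/s³  ✗
  momentum (p = mv): kg·m/s  ✗
  pressure (P = F/A): kg/(m·s²)  ✗
  gravitational potential energy (U = -GMm/r): kg·m²/s²  ✓ matches

Only gravitational potential energy has units kg·m²/s².

Answer: gravitational potential energy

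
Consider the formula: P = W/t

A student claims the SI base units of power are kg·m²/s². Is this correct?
Units of each symbol in P = W/t:
  W (work): kg·m²/s²
  t (time): s  → in the denominator, contributes 1/s

Multiplying the contributions: [kg·m²/s²] · [1/s]
Adding exponents of each base unit: kg: 1, m: 2, s: -3
SI base units of power: kg·m²/s³

The claimed units kg·m²/s² (exponents kg: 1, m: 2, s: -2) do not match the derived units kg·m²/s³ (exponents kg: 1, m: 2, s: -3), so the claim is incorrect.

Answer: No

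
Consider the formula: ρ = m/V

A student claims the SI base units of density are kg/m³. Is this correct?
Units of each symbol in ρ = m/V:
  m (mass): kg
  V (volume): m³  → in the denominator, contributes 1/m³

Multiplying the contributions: [kg] · [1/m³]
Adding exponents of each base unit: kg: 1, m: -3
SI base units of density: kg/m³

The claimed units kg/m³ match the derived units, so the claim is correct.

Answer: Yes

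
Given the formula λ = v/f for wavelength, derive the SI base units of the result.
Units of each symbol in λ = v/f:
  v (wave speed): m/s
  f (frequency): 1/s  → in the denominator, contributes s

Multiplying the contributions: [m/s] · [s]
Adding exponents of each base unit: m: 1
SI base units of wavelength: m

Answer: m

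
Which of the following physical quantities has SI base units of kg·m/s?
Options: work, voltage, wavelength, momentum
Checking the SI base units of each option:
  work (W = Fd): kg·m²/s²  ✗
  voltage (V = IR): kg·m²/(s³·A)  ✗
  wavelength (λ = v/f): m  ✗
  momentum (p = mv): kg·m/s  ✓ matches

Only momentum has units kg·m/s.

Answer: momentum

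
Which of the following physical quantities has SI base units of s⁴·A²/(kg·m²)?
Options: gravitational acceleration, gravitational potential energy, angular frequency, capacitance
Checking the SI base units of each option:
  gravitational acceleration (g = GM/r²): m/s²  ✗
  gravitational potential energy (U = -GMm/r): kg·m²/s²  ✗
  angular frequency (ω = 2πf): 1/s  ✗
  capacitance (C = Q/V): s⁴·A²/(kg·m²)  ✓ matches

Only capacitance has units s⁴·A²/(kg·m²).

Answer: capacitance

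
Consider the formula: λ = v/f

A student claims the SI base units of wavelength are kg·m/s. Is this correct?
Units of each symbol in λ = v/f:
  v (wave speed): m/s
  f (frequency): 1/s  → in the denominator, contributes s

Multiplying the contributions: [m/s] · [s]
Adding exponents of each base unit: m: 1
SI base units of wavelength: m

The claimed units kg·m/s (exponents kg: 1, m: 1, s: -1) do not match the derived units m (exponents m: 1), so the claim is incorrect.

Answer: No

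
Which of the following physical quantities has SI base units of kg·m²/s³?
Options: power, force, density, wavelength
Checking the SI base units of each option:
  power (P = W/t): kg·m²/s³  ✓ matches
  force (F = ma): kg·m/s²  ✗
  density (ρ = m/V): kg/m³  ✗
  wavelength (λ = v/f): m  ✗

Only power has units kg·m²/s³.

Answer: power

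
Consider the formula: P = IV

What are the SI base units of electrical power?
Units of each symbol in P = IV:
  I (current): A
  V (voltage, in volts): kg·m²/(s³·A)

Multiplying the contributions: [A] · [kg·m²/(s³·A)]
Adding exponents of each base unit: kg: 1, m: 2, s: -3
SI base units of electrical power: kg·m²/s³

Answer: kg·m²/s³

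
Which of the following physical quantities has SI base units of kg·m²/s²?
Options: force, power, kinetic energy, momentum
Checking the SI base units of each option:
  force (F = ma): kg·m/s²  ✗
  power (P = W/t): kg·m²/s³  ✗
  kinetic energy (E = ½mv²): kg·m²/s²  ✓ matches
  momentum (p = mv): kg·m/s  ✗

Only kinetic energy has units kg·m²/s².

Answer: kinetic energy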